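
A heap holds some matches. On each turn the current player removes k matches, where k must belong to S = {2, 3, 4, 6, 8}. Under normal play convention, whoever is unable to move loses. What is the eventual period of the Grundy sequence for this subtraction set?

10

G(0) = 0
G(1) = mex{} = 0
G(2) = mex{0} = 1
G(3) = mex{0,0} = 1
G(4) = mex{1,0,0} = 2
G(5) = mex{1,1,0} = 2
G(6) = mex{2,1,1,0} = 3
G(7) = mex{2,2,1,0} = 3
G(8) = mex{3,2,2,1,0} = 4
G(9) = mex{3,3,2,1,0} = 4
G(10) = mex{4,3,3,2,1} = 0
G(11) = mex{4,4,3,2,1} = 0
G(12) = mex{0,4,4,3,2} = 1
G(13) = mex{0,0,4,3,2} = 1
G(14) = mex{1,0,0,4,3} = 2
G(15) = mex{1,1,0,4,3} = 2
G(16) = mex{2,1,1,0,4} = 3
G(17) = mex{2,2,1,0,4} = 3
G(18) = mex{3,2,2,1,0} = 4
G(19) = mex{3,3,2,1,0} = 4
G(20) = mex{4,3,3,2,1} = 0
G(21) = mex{4,4,3,2,1} = 0
G(n+10) = G(n) holds for n = 0,…,7 (a full window of length max(S) = 8), so the sequence is purely periodic with period 10.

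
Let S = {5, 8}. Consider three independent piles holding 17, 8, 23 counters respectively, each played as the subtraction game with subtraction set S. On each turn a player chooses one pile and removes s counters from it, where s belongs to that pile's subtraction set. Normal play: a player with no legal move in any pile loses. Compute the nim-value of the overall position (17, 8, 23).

All piles use S = {5, 8}:
n :  0  1  2  3  4  5  6  7  8  9 10 11 12 13 14 15 16 17 18 19 20 21 22 23
G :  0  0  0  0  0  1  1  1  1  1  2  2  2  0  0  0  0  0  1  1  1  1  1  2
Pile A: G(17) = 0.
Pile B: G(8) = 1.
Pile C: G(23) = 2.
Combined Grundy value = 0 ⊕ 1 ⊕ 2 = 3.

3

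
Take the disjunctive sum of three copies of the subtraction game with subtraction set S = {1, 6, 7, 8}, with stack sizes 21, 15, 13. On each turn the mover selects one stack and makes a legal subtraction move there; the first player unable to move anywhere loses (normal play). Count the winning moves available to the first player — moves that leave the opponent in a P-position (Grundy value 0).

4

All stacks use S = {1, 6, 7, 8}:
n :  0  1  2  3  4  5  6  7  8  9 10 11 12 13 14 15 16 17 18 19 20 21
G :  0  1  0  1  0  1  2  3  2  3  2  3  4  0  1  0  1  0  1  2  3  2
Stack A: G(21) = 2.
Stack B: G(15) = 0.
Stack C: G(13) = 0.
Combined Grundy value = 2 ⊕ 0 ⊕ 0 = 2.
A winning move leaves total XOR = 0, i.e. changes one component's Grundy value g to g ⊕ X where X is the current total.
Stack A: need g' = 2⊕2 = 0. Options: 21−1→G=3, 21−6→G=0, 21−7→G=1, 21−8→G=0. Hits: 2.
Stack B: need g' = 0⊕2 = 2. Options: 15−1→G=1, 15−6→G=3, 15−7→G=2, 15−8→G=3. Hits: 1.
Stack C: need g' = 0⊕2 = 2. Options: 13−1→G=4, 13−6→G=3, 13−7→G=2, 13−8→G=1. Hits: 1.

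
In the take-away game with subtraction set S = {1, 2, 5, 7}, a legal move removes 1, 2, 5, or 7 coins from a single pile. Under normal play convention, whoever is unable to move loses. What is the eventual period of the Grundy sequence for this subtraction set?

3

n :  0  1  2  3  4  5  6  7  8  9 10 11 12 13 14
G :  0  1  2  0  1  2  0  1  2  0  1  2  0  1  2
G(n+3) = G(n) holds for n = 0,…,6 (a full window of length max(S) = 7), so the sequence is purely periodic with period 3.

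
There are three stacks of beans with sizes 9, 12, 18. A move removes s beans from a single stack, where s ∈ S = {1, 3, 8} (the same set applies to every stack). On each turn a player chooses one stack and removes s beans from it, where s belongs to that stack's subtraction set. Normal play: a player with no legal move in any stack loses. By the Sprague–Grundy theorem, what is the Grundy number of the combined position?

3

All stacks use S = {1, 3, 8}:
G(0) = 0
G(1) = mex{0} = 1
G(2) = mex{1} = 0
G(3) = mex{0,0} = 1
G(4) = mex{1,1} = 0
G(5) = mex{0,0} = 1
G(6) = mex{1,1} = 0
G(7) = mex{0,0} = 1
G(8) = mex{1,1,0} = 2
G(9) = mex{2,0,1} = 3
G(10) = mex{3,1,0} = 2
G(11) = mex{2,2,1} = 0
G(12) = mex{0,3,0} = 1
G(13) = mex{1,2,1} = 0
G(14) = mex{0,0,0} = 1
G(15) = mex{1,1,1} = 0
G(16) = mex{0,0,2} = 1
G(17) = mex{1,1,3} = 0
G(18) = mex{0,0,2} = 1
Stack A: G(9) = 3.
Stack B: G(12) = 1.
Stack C: G(18) = 1.
Combined Grundy value = 3 ⊕ 1 ⊕ 1 = 3.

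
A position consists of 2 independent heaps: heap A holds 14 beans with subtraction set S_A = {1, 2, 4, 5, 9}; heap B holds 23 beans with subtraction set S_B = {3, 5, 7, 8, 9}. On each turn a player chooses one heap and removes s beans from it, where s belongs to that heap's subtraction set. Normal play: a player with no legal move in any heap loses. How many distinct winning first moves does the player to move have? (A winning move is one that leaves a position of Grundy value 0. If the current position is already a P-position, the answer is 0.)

Heap A, S = {1, 2, 4, 5, 9}:
n :  0  1  2  3  4  5  6  7  8  9 10 11 12 13 14
G :  0  1  2  0  1  2  0  1  2  3  4  5  3  0  1
G_A(14) = 1.
Heap B, S = {3, 5, 7, 8, 9}:
n :  0  1  2  3  4  5  6  7  8  9 10 11 12 13 14 15 16 17 18 19 20 21 22 23
G :  0  0  0  1  1  1  2  2  2  3  3  3  0  0  0  1  1  1  2  2  2  3  3  3
G_B(23) = 3.
Combined Grundy value = 1 ⊕ 3 = 2.
A winning move leaves total XOR = 0, i.e. changes one component's Grundy value g to g ⊕ X where X is the current total.
Heap A: need g' = 1⊕2 = 3. Options: 14−1→G=0, 14−2→G=3, 14−4→G=4, 14−5→G=3, 14−9→G=2. Hits: 2.
Heap B: need g' = 3⊕2 = 1. Options: 23−3→G=2, 23−5→G=2, 23−7→G=1, 23−8→G=1, 23−9→G=0. Hits: 2.

4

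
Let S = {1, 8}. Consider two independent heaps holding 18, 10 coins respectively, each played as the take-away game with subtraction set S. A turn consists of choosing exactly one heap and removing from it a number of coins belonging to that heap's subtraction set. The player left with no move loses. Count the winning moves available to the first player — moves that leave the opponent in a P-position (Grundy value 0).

3

All heaps use S = {1, 8}:
G(0) = 0
G(1) = mex{0} = 1
G(2) = mex{1} = 0
G(3) = mex{0} = 1
G(4) = mex{1} = 0
G(5) = mex{0} = 1
G(6) = mex{1} = 0
G(7) = mex{0} = 1
G(8) = mex{1,0} = 2
G(9) = mex{2,1} = 0
G(10) = mex{0,0} = 1
G(11) = mex{1,1} = 0
G(12) = mex{0,0} = 1
G(13) = mex{1,1} = 0
G(14) = mex{0,0} = 1
G(15) = mex{1,1} = 0
G(16) = mex{0,2} = 1
G(17) = mex{1,0} = 2
G(18) = mex{2,1} = 0
Heap A: G(18) = 0.
Heap B: G(10) = 1.
Combined Grundy value = 0 ⊕ 1 = 1.
A winning move leaves total XOR = 0, i.e. changes one component's Grundy value g to g ⊕ X where X is the current total.
Heap A: need g' = 0⊕1 = 1. Options: 18−1→G=2, 18−8→G=1. Hits: 1.
Heap B: need g' = 1⊕1 = 0. Options: 10−1→G=0, 10−8→G=0. Hits: 2.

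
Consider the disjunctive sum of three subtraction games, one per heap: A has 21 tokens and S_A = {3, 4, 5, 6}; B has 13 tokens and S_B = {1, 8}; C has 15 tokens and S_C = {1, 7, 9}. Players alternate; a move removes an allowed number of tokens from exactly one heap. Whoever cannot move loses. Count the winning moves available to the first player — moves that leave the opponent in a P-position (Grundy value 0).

0

Heap A, S = {3, 4, 5, 6}:
G(0) = 0
G(1) = mex{} = 0
G(2) = mex{} = 0
G(3) = mex{0} = 1
G(4) = mex{0,0} = 1
G(5) = mex{0,0,0} = 1
G(6) = mex{1,0,0,0} = 2
G(7) = mex{1,1,0,0} = 2
G(8) = mex{1,1,1,0} = 2
G(9) = mex{2,1,1,1} = 0
G(10) = mex{2,2,1,1} = 0
G(11) = mex{2,2,2,1} = 0
G(12) = mex{0,2,2,2} = 1
G(13) = mex{0,0,2,2} = 1
G(14) = mex{0,0,0,2} = 1
G(15) = mex{1,0,0,0} = 2
G(16) = mex{1,1,0,0} = 2
G(17) = mex{1,1,1,0} = 2
G(18) = mex{2,1,1,1} = 0
G(19) = mex{2,2,1,1} = 0
G(20) = mex{2,2,2,1} = 0
G(21) = mex{0,2,2,2} = 1
G_A(21) = 1.
Heap B, S = {1, 8}:
G(0) = 0
G(1) = mex{0} = 1
G(2) = mex{1} = 0
G(3) = mex{0} = 1
G(4) = mex{1} = 0
G(5) = mex{0} = 1
G(6) = mex{1} = 0
G(7) = mex{0} = 1
G(8) = mex{1,0} = 2
G(9) = mex{2,1} = 0
G(10) = mex{0,0} = 1
G(11) = mex{1,1} = 0
G(12) = mex{0,0} = 1
G(13) = mex{1,1} = 0
G_B(13) = 0.
Heap C, S = {1, 7, 9}:
G(0) = 0
G(1) = mex{0} = 1
G(2) = mex{1} = 0
G(3) = mex{0} = 1
G(4) = mex{1} = 0
G(5) = mex{0} = 1
G(6) = mex{1} = 0
G(7) = mex{0,0} = 1
G(8) = mex{1,1} = 0
G(9) = mex{0,0,0} = 1
G(10) = mex{1,1,1} = 0
G(11) = mex{0,0,0} = 1
G(12) = mex{1,1,1} = 0
G(13) = mex{0,0,0} = 1
G(14) = mex{1,1,1} = 0
G(15) = mex{0,0,0} = 1
G_C(15) = 1.
Combined Grundy value = 1 ⊕ 0 ⊕ 1 = 0.
A winning move leaves total XOR = 0, i.e. changes one component's Grundy value g to g ⊕ X where X is the current total.
Heap A: target g' = 1⊕0 = 1, but every legal move changes the Grundy value (mex property), so 0 moves.
Heap B: target g' = 0⊕0 = 0, but every legal move changes the Grundy value (mex property), so 0 moves.
Heap C: target g' = 1⊕0 = 1, but every legal move changes the Grundy value (mex property), so 0 moves.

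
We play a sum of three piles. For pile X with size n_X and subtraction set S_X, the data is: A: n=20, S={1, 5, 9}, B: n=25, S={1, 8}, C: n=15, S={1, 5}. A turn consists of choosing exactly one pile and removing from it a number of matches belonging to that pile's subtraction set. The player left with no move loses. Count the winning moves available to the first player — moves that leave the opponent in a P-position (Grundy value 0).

0

Pile A, S = {1, 5, 9}:
G(0) = 0
G(1) = mex{0} = 1
G(2) = mex{1} = 0
G(3) = mex{0} = 1
G(4) = mex{1} = 0
G(5) = mex{0,0} = 1
G(6) = mex{1,1} = 0
G(7) = mex{0,0} = 1
G(8) = mex{1,1} = 0
G(9) = mex{0,0,0} = 1
G(10) = mex{1,1,1} = 0
G(11) = mex{0,0,0} = 1
G(12) = mex{1,1,1} = 0
G(13) = mex{0,0,0} = 1
G(14) = mex{1,1,1} = 0
G(15) = mex{0,0,0} = 1
G(16) = mex{1,1,1} = 0
G(17) = mex{0,0,0} = 1
G(18) = mex{1,1,1} = 0
G(19) = mex{0,0,0} = 1
G(20) = mex{1,1,1} = 0
G_A(20) = 0.
Pile B, S = {1, 8}:
G(0) = 0
G(1) = mex{0} = 1
G(2) = mex{1} = 0
G(3) = mex{0} = 1
G(4) = mex{1} = 0
G(5) = mex{0} = 1
G(6) = mex{1} = 0
G(7) = mex{0} = 1
G(8) = mex{1,0} = 2
G(9) = mex{2,1} = 0
G(10) = mex{0,0} = 1
G(11) = mex{1,1} = 0
G(12) = mex{0,0} = 1
G(13) = mex{1,1} = 0
G(14) = mex{0,0} = 1
G(15) = mex{1,1} = 0
G(16) = mex{0,2} = 1
G(17) = mex{1,0} = 2
G(18) = mex{2,1} = 0
G(19) = mex{0,0} = 1
G(20) = mex{1,1} = 0
G(21) = mex{0,0} = 1
G(22) = mex{1,1} = 0
G(23) = mex{0,0} = 1
G(24) = mex{1,1} = 0
G(25) = mex{0,2} = 1
G_B(25) = 1.
Pile C, S = {1, 5}:
G(0) = 0
G(1) = mex{0} = 1
G(2) = mex{1} = 0
G(3) = mex{0} = 1
G(4) = mex{1} = 0
G(5) = mex{0,0} = 1
G(6) = mex{1,1} = 0
G(7) = mex{0,0} = 1
G(8) = mex{1,1} = 0
G(9) = mex{0,0} = 1
G(10) = mex{1,1} = 0
G(11) = mex{0,0} = 1
G(12) = mex{1,1} = 0
G(13) = mex{0,0} = 1
G(14) = mex{1,1} = 0
G(15) = mex{0,0} = 1
G_C(15) = 1.
Combined Grundy value = 0 ⊕ 1 ⊕ 1 = 0.
A winning move leaves total XOR = 0, i.e. changes one component's Grundy value g to g ⊕ X where X is the current total.
Pile A: target g' = 0⊕0 = 0, but every legal move changes the Grundy value (mex property), so 0 moves.
Pile B: target g' = 1⊕0 = 1, but every legal move changes the Grundy value (mex property), so 0 moves.
Pile C: target g' = 1⊕0 = 1, but every legal move changes the Grundy value (mex property), so 0 moves.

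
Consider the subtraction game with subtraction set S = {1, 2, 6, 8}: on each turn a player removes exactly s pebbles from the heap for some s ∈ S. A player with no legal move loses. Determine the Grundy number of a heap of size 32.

G(0) = 0
G(1) = mex{0} = 1
G(2) = mex{1,0} = 2
G(3) = mex{2,1} = 0
G(4) = mex{0,2} = 1
G(5) = mex{1,0} = 2
G(6) = mex{2,1,0} = 3
G(7) = mex{3,2,1} = 0
G(8) = mex{0,3,2,0} = 1
G(9) = mex{1,0,0,1} = 2
G(10) = mex{2,1,1,2} = 0
G(11) = mex{0,2,2,0} = 1
G(12) = mex{1,0,3,1} = 2
G(13) = mex{2,1,0,2} = 3
G(14) = mex{3,2,1,3} = 0
G(15) = mex{0,3,2,0} = 1
G(16) = mex{1,0,0,1} = 2
G(17) = mex{2,1,1,2} = 0
G(18) = mex{0,2,2,0} = 1
G(19) = mex{1,0,3,1} = 2
G(20) = mex{2,1,0,2} = 3
G(21) = mex{3,2,1,3} = 0
G(22) = mex{0,3,2,0} = 1
G(23) = mex{1,0,0,1} = 2
G(24) = mex{2,1,1,2} = 0
G(25) = mex{0,2,2,0} = 1
G(26) = mex{1,0,3,1} = 2
G(27) = mex{2,1,0,2} = 3
G(28) = mex{3,2,1,3} = 0
G(29) = mex{0,3,2,0} = 1
G(30) = mex{1,0,0,1} = 2
G(31) = mex{2,1,1,2} = 0
G(32) = mex{0,2,2,0} = 1

1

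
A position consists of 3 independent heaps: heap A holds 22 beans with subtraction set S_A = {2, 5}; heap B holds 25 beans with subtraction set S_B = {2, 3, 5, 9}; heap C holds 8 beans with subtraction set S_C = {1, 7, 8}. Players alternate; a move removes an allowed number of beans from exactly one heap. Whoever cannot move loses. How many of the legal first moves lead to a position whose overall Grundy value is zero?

Heap A, S = {2, 5}:
G(0) = 0
G(1) = mex{} = 0
G(2) = mex{0} = 1
G(3) = mex{0} = 1
G(4) = mex{1} = 0
G(5) = mex{1,0} = 2
G(6) = mex{0,0} = 1
G(7) = mex{2,1} = 0
G(8) = mex{1,1} = 0
G(9) = mex{0,0} = 1
G(10) = mex{0,2} = 1
G(11) = mex{1,1} = 0
G(12) = mex{1,0} = 2
G(13) = mex{0,0} = 1
G(14) = mex{2,1} = 0
G(15) = mex{1,1} = 0
G(16) = mex{0,0} = 1
G(17) = mex{0,2} = 1
G(18) = mex{1,1} = 0
G(19) = mex{1,0} = 2
G(20) = mex{0,0} = 1
G(21) = mex{2,1} = 0
G(22) = mex{1,1} = 0
G_A(22) = 0.
Heap B, S = {2, 3, 5, 9}:
G(0) = 0
G(1) = mex{} = 0
G(2) = mex{0} = 1
G(3) = mex{0,0} = 1
G(4) = mex{1,0} = 2
G(5) = mex{1,1,0} = 2
G(6) = mex{2,1,0} = 3
G(7) = mex{2,2,1} = 0
G(8) = mex{3,2,1} = 0
G(9) = mex{0,3,2,0} = 1
G(10) = mex{0,0,2,0} = 1
G(11) = mex{1,0,3,1} = 2
G(12) = mex{1,1,0,1} = 2
G(13) = mex{2,1,0,2} = 3
G(14) = mex{2,2,1,2} = 0
G(15) = mex{3,2,1,3} = 0
G(16) = mex{0,3,2,0} = 1
G(17) = mex{0,0,2,0} = 1
G(18) = mex{1,0,3,1} = 2
G(19) = mex{1,1,0,1} = 2
G(20) = mex{2,1,0,2} = 3
G(21) = mex{2,2,1,2} = 0
G(22) = mex{3,2,1,3} = 0
G(23) = mex{0,3,2,0} = 1
G(24) = mex{0,0,2,0} = 1
G(25) = mex{1,0,3,1} = 2
G_B(25) = 2.
Heap C, S = {1, 7, 8}:
n : 0 1 2 3 4 5 6 7 8
G : 0 1 0 1 0 1 0 1 2
G_C(8) = 2.
Combined Grundy value = 0 ⊕ 2 ⊕ 2 = 0.
A winning move leaves total XOR = 0, i.e. changes one component's Grundy value g to g ⊕ X where X is the current total.
Heap A: target g' = 0⊕0 = 0, but every legal move changes the Grundy value (mex property), so 0 moves.
Heap B: target g' = 2⊕0 = 2, but every legal move changes the Grundy value (mex property), so 0 moves.
Heap C: target g' = 2⊕0 = 2, but every legal move changes the Grundy value (mex property), so 0 moves.

0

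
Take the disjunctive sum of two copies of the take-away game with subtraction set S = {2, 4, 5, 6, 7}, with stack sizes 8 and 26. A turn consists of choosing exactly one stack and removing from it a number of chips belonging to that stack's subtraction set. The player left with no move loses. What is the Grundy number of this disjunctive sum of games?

All stacks use S = {2, 4, 5, 6, 7}:
G(0) = 0
G(1) = mex{} = 0
G(2) = mex{0} = 1
G(3) = mex{0} = 1
G(4) = mex{1,0} = 2
G(5) = mex{1,0,0} = 2
G(6) = mex{2,1,0,0} = 3
G(7) = mex{2,1,1,0,0} = 3
G(8) = mex{3,2,1,1,0} = 4
G(9) = mex{3,2,2,1,1} = 0
G(10) = mex{4,3,2,2,1} = 0
G(11) = mex{0,3,3,2,2} = 1
G(12) = mex{0,4,3,3,2} = 1
G(13) = mex{1,0,4,3,3} = 2
G(14) = mex{1,0,0,4,3} = 2
G(15) = mex{2,1,0,0,4} = 3
G(16) = mex{2,1,1,0,0} = 3
G(17) = mex{3,2,1,1,0} = 4
G(18) = mex{3,2,2,1,1} = 0
G(19) = mex{4,3,2,2,1} = 0
G(20) = mex{0,3,3,2,2} = 1
G(21) = mex{0,4,3,3,2} = 1
G(22) = mex{1,0,4,3,3} = 2
G(23) = mex{1,0,0,4,3} = 2
G(24) = mex{2,1,0,0,4} = 3
G(25) = mex{2,1,1,0,0} = 3
G(26) = mex{3,2,1,1,0} = 4
Stack A: G(8) = 4.
Stack B: G(26) = 4.
Combined Grundy value = 4 ⊕ 4 = 0.

0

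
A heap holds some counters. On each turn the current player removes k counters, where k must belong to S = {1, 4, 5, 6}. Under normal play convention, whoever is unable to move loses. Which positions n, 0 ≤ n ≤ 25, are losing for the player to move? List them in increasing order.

n :  0  1  2  3  4  5  6  7  8  9 10 11 12 13 14 15 16 17 18 19 20 21 22 23 24 25
G :  0  1  0  1  2  3  2  3  4  0  1  0  1  2  3  2  3  4  0  1  0  1  2  3  2  3
P-positions are exactly the n with G(n) = 0.

0, 2, 9, 11, 18, 20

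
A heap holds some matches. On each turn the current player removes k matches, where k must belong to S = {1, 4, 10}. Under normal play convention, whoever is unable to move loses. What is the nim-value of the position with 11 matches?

n :  0  1  2  3  4  5  6  7  8  9 10 11
G :  0  1  0  1  2  0  1  0  1  2  3  2

2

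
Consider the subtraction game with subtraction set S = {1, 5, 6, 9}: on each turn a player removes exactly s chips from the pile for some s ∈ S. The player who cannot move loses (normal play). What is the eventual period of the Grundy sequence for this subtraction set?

n :  0  1  2  3  4  5  6  7  8  9 10 11 12 13 14 15 16 17 18 19 20 21 22 23 24 25
G :  0  1  0  1  0  1  2  3  2  3  2  3  0  1  0  1  0  1  2  3  2  3  2  3  0  1
G(n+12) = G(n) holds for n = 0,…,8 (a full window of length max(S) = 9), so the sequence is purely periodic with period 12.

12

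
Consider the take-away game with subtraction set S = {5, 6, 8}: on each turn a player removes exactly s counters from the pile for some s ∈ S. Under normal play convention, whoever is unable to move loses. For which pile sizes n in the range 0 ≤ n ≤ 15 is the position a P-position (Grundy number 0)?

G(0) = 0
G(1) = mex{} = 0
G(2) = mex{} = 0
G(3) = mex{} = 0
G(4) = mex{} = 0
G(5) = mex{0} = 1
G(6) = mex{0,0} = 1
G(7) = mex{0,0} = 1
G(8) = mex{0,0,0} = 1
G(9) = mex{0,0,0} = 1
G(10) = mex{1,0,0} = 2
G(11) = mex{1,1,0} = 2
G(12) = mex{1,1,0} = 2
G(13) = mex{1,1,1} = 0
G(14) = mex{1,1,1} = 0
G(15) = mex{2,1,1} = 0
P-positions are exactly the n with G(n) = 0.

0, 1, 2, 3, 4, 13, 14, 15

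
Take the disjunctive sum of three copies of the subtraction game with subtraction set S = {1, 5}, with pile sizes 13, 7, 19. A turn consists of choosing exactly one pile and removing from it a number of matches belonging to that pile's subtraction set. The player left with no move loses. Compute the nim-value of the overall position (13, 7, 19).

1

All piles use S = {1, 5}:
G(0) = 0
G(1) = mex{0} = 1
G(2) = mex{1} = 0
G(3) = mex{0} = 1
G(4) = mex{1} = 0
G(5) = mex{0,0} = 1
G(6) = mex{1,1} = 0
G(7) = mex{0,0} = 1
G(8) = mex{1,1} = 0
G(9) = mex{0,0} = 1
G(10) = mex{1,1} = 0
G(11) = mex{0,0} = 1
G(12) = mex{1,1} = 0
G(13) = mex{0,0} = 1
G(14) = mex{1,1} = 0
G(15) = mex{0,0} = 1
G(16) = mex{1,1} = 0
G(17) = mex{0,0} = 1
G(18) = mex{1,1} = 0
G(19) = mex{0,0} = 1
Pile A: G(13) = 1.
Pile B: G(7) = 1.
Pile C: G(19) = 1.
Combined Grundy value = 1 ⊕ 1 ⊕ 1 = 1.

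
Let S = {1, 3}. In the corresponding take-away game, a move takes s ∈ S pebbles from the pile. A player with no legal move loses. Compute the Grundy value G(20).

0

G(0) = 0
G(1) = mex{0} = 1
G(2) = mex{1} = 0
G(3) = mex{0,0} = 1
G(4) = mex{1,1} = 0
G(5) = mex{0,0} = 1
G(6) = mex{1,1} = 0
G(7) = mex{0,0} = 1
G(8) = mex{1,1} = 0
G(9) = mex{0,0} = 1
G(10) = mex{1,1} = 0
G(11) = mex{0,0} = 1
G(12) = mex{1,1} = 0
G(13) = mex{0,0} = 1
G(14) = mex{1,1} = 0
G(15) = mex{0,0} = 1
G(16) = mex{1,1} = 0
G(17) = mex{0,0} = 1
G(18) = mex{1,1} = 0
G(19) = mex{0,0} = 1
G(20) = mex{1,1} = 0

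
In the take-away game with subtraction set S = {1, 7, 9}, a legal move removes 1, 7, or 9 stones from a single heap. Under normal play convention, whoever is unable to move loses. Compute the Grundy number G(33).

1

G(0) = 0
G(1) = mex{0} = 1
G(2) = mex{1} = 0
G(3) = mex{0} = 1
G(4) = mex{1} = 0
G(5) = mex{0} = 1
G(6) = mex{1} = 0
G(7) = mex{0,0} = 1
G(8) = mex{1,1} = 0
G(9) = mex{0,0,0} = 1
G(10) = mex{1,1,1} = 0
G(11) = mex{0,0,0} = 1
G(12) = mex{1,1,1} = 0
G(13) = mex{0,0,0} = 1
G(14) = mex{1,1,1} = 0
G(15) = mex{0,0,0} = 1
G(16) = mex{1,1,1} = 0
G(17) = mex{0,0,0} = 1
G(18) = mex{1,1,1} = 0
G(19) = mex{0,0,0} = 1
G(20) = mex{1,1,1} = 0
G(21) = mex{0,0,0} = 1
G(22) = mex{1,1,1} = 0
G(23) = mex{0,0,0} = 1
G(24) = mex{1,1,1} = 0
G(25) = mex{0,0,0} = 1
G(26) = mex{1,1,1} = 0
G(27) = mex{0,0,0} = 1
G(28) = mex{1,1,1} = 0
G(29) = mex{0,0,0} = 1
G(30) = mex{1,1,1} = 0
G(31) = mex{0,0,0} = 1
G(32) = mex{1,1,1} = 0
G(33) = mex{0,0,0} = 1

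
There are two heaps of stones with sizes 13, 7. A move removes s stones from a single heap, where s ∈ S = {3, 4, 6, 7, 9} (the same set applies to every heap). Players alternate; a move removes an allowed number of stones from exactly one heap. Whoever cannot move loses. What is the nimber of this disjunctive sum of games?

2

All heaps use S = {3, 4, 6, 7, 9}:
n :  0  1  2  3  4  5  6  7  8  9 10 11 12 13
G :  0  0  0  1  1  1  2  2  2  3  3  3  0  0
Heap A: G(13) = 0.
Heap B: G(7) = 2.
Combined Grundy value = 0 ⊕ 2 = 2.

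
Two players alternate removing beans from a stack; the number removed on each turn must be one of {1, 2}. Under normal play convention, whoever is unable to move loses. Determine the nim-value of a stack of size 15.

G(0) = 0
G(1) = mex{0} = 1
G(2) = mex{1,0} = 2
G(3) = mex{2,1} = 0
G(4) = mex{0,2} = 1
G(5) = mex{1,0} = 2
G(6) = mex{2,1} = 0
G(7) = mex{0,2} = 1
G(8) = mex{1,0} = 2
G(9) = mex{2,1} = 0
G(10) = mex{0,2} = 1
G(11) = mex{1,0} = 2
G(12) = mex{2,1} = 0
G(13) = mex{0,2} = 1
G(14) = mex{1,0} = 2
G(15) = mex{2,1} = 0

0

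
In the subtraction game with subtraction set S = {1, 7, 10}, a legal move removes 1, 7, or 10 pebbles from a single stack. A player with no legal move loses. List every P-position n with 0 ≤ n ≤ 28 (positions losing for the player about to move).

0, 2, 4, 6, 8, 17, 19, 21, 23, 25

n :  0  1  2  3  4  5  6  7  8  9 10 11 12 13 14 15 16 17 18 19 20 21 22 23 24 25 26 27 28
G :  0  1  0  1  0  1  0  1  0  1  2  3  2  3  2  3  2  0  1  0  1  0  1  0  1  0  1  2  3
P-positions are exactly the n with G(n) = 0.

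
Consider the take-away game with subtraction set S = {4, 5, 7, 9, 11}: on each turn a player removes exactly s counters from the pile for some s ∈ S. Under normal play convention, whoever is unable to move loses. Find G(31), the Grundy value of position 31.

0

n :  0  1  2  3  4  5  6  7  8  9 10 11 12 13 14 15 16 17 18 19 20 21 22 23 24 25 26 27 28 29 30 31
G :  0  0  0  0  1  1  1  1  2  2  2  2  3  3  3  0  0  0  0  1  1  1  1  2  2  2  2  3  3  3  0  0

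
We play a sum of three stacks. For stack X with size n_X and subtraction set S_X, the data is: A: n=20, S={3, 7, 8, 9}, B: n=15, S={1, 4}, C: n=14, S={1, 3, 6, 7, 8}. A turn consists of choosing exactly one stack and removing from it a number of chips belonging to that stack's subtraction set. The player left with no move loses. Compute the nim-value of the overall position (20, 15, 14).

0

Stack A, S = {3, 7, 8, 9}:
n :  0  1  2  3  4  5  6  7  8  9 10 11 12 13 14 15 16 17 18 19 20
G :  0  0  0  1  1  1  0  2  2  1  3  3  0  2  4  1  0  0  0  1  1
G_A(20) = 1.
Stack B, S = {1, 4}:
n :  0  1  2  3  4  5  6  7  8  9 10 11 12 13 14 15
G :  0  1  0  1  2  0  1  0  1  2  0  1  0  1  2  0
G_B(15) = 0.
Stack C, S = {1, 3, 6, 7, 8}:
n :  0  1  2  3  4  5  6  7  8  9 10 11 12 13 14
G :  0  1  0  1  0  1  2  3  2  3  2  3  4  0  1
G_C(14) = 1.
Combined Grundy value = 1 ⊕ 0 ⊕ 1 = 0.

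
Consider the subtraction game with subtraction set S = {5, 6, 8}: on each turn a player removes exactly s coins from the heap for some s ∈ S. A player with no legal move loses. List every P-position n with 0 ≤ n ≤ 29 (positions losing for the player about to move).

n :  0  1  2  3  4  5  6  7  8  9 10 11 12 13 14 15 16 17 18 19 20 21 22 23 24 25 26 27 28 29
G :  0  0  0  0  0  1  1  1  1  1  2  2  2  0  0  0  0  0  1  1  1  1  1  2  2  2  0  0  0  0
P-positions are exactly the n with G(n) = 0.

0, 1, 2, 3, 4, 13, 14, 15, 16, 17, 26, 27, 28, 29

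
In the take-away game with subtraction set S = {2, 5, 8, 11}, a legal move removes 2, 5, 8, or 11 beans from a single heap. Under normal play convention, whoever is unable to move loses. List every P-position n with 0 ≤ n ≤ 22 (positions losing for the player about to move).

0, 1, 4, 7, 10, 13, 14, 17, 20

G(0) = 0
G(1) = mex{} = 0
G(2) = mex{0} = 1
G(3) = mex{0} = 1
G(4) = mex{1} = 0
G(5) = mex{1,0} = 2
G(6) = mex{0,0} = 1
G(7) = mex{2,1} = 0
G(8) = mex{1,1,0} = 2
G(9) = mex{0,0,0} = 1
G(10) = mex{2,2,1} = 0
G(11) = mex{1,1,1,0} = 2
G(12) = mex{0,0,0,0} = 1
G(13) = mex{2,2,2,1} = 0
G(14) = mex{1,1,1,1} = 0
G(15) = mex{0,0,0,0} = 1
G(16) = mex{0,2,2,2} = 1
G(17) = mex{1,1,1,1} = 0
G(18) = mex{1,0,0,0} = 2
G(19) = mex{0,0,2,2} = 1
G(20) = mex{2,1,1,1} = 0
G(21) = mex{1,1,0,0} = 2
G(22) = mex{0,0,0,2} = 1
P-positions are exactly the n with G(n) = 0.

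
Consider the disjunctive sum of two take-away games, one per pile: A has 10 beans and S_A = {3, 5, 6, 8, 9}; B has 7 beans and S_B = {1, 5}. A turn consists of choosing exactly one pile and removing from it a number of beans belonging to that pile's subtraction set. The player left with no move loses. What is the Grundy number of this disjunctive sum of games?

Pile A, S = {3, 5, 6, 8, 9}:
n :  0  1  2  3  4  5  6  7  8  9 10
G :  0  0  0  1  1  1  2  2  2  3  3
G_A(10) = 3.
Pile B, S = {1, 5}:
n : 0 1 2 3 4 5 6 7
G : 0 1 0 1 0 1 0 1
G_B(7) = 1.
Combined Grundy value = 3 ⊕ 1 = 2.

2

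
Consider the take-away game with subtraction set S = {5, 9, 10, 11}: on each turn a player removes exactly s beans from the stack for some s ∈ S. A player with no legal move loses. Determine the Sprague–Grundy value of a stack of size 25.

n :  0  1  2  3  4  5  6  7  8  9 10 11 12 13 14 15 16 17 18 19 20 21 22 23 24 25
G :  0  0  0  0  0  1  1  1  1  1  2  2  2  2  2  3  0  0  0  0  0  1  1  1  1  1

1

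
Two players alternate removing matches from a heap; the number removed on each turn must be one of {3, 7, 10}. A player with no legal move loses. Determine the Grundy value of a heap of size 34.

0

G(0) = 0
G(1) = mex{} = 0
G(2) = mex{} = 0
G(3) = mex{0} = 1
G(4) = mex{0} = 1
G(5) = mex{0} = 1
G(6) = mex{1} = 0
G(7) = mex{1,0} = 2
G(8) = mex{1,0} = 2
G(9) = mex{0,0} = 1
G(10) = mex{2,1,0} = 3
G(11) = mex{2,1,0} = 3
G(12) = mex{1,1,0} = 2
G(13) = mex{3,0,1} = 2
G(14) = mex{3,2,1} = 0
G(15) = mex{2,2,1} = 0
G(16) = mex{2,1,0} = 3
G(17) = mex{0,3,2} = 1
G(18) = mex{0,3,2} = 1
G(19) = mex{3,2,1} = 0
G(20) = mex{1,2,3} = 0
G(21) = mex{1,0,3} = 2
G(22) = mex{0,0,2} = 1
G(23) = mex{0,3,2} = 1
G(24) = mex{2,1,0} = 3
G(25) = mex{1,1,0} = 2
G(26) = mex{1,0,3} = 2
G(27) = mex{3,0,1} = 2
G(28) = mex{2,2,1} = 0
G(29) = mex{2,1,0} = 3
G(30) = mex{2,1,0} = 3
G(31) = mex{0,3,2} = 1
G(32) = mex{3,2,1} = 0
G(33) = mex{3,2,1} = 0
G(34) = mex{1,2,3} = 0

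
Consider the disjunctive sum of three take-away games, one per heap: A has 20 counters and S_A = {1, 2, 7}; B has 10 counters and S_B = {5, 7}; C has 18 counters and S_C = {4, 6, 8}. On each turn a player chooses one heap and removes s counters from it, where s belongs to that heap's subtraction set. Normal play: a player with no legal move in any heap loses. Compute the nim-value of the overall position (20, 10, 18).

1

Heap A, S = {1, 2, 7}:
n :  0  1  2  3  4  5  6  7  8  9 10 11 12 13 14 15 16 17 18 19 20
G :  0  1  2  0  1  2  0  1  2  0  1  2  0  1  2  0  1  2  0  1  2
G_A(20) = 2.
Heap B, S = {5, 7}:
n :  0  1  2  3  4  5  6  7  8  9 10
G :  0  0  0  0  0  1  1  1  1  1  2
G_B(10) = 2.
Heap C, S = {4, 6, 8}:
n :  0  1  2  3  4  5  6  7  8  9 10 11 12 13 14 15 16 17 18
G :  0  0  0  0  1  1  1  1  2  2  2  2  0  0  0  0  1  1  1
G_C(18) = 1.
Combined Grundy value = 2 ⊕ 2 ⊕ 1 = 1.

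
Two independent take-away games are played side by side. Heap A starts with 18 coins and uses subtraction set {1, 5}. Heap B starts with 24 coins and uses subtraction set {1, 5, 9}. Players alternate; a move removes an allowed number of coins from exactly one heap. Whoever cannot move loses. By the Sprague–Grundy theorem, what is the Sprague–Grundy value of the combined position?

0

Heap A, S = {1, 5}:
G(0) = 0
G(1) = mex{0} = 1
G(2) = mex{1} = 0
G(3) = mex{0} = 1
G(4) = mex{1} = 0
G(5) = mex{0,0} = 1
G(6) = mex{1,1} = 0
G(7) = mex{0,0} = 1
G(8) = mex{1,1} = 0
G(9) = mex{0,0} = 1
G(10) = mex{1,1} = 0
G(11) = mex{0,0} = 1
G(12) = mex{1,1} = 0
G(13) = mex{0,0} = 1
G(14) = mex{1,1} = 0
G(15) = mex{0,0} = 1
G(16) = mex{1,1} = 0
G(17) = mex{0,0} = 1
G(18) = mex{1,1} = 0
G_A(18) = 0.
Heap B, S = {1, 5, 9}:
G(0) = 0
G(1) = mex{0} = 1
G(2) = mex{1} = 0
G(3) = mex{0} = 1
G(4) = mex{1} = 0
G(5) = mex{0,0} = 1
G(6) = mex{1,1} = 0
G(7) = mex{0,0} = 1
G(8) = mex{1,1} = 0
G(9) = mex{0,0,0} = 1
G(10) = mex{1,1,1} = 0
G(11) = mex{0,0,0} = 1
G(12) = mex{1,1,1} = 0
G(13) = mex{0,0,0} = 1
G(14) = mex{1,1,1} = 0
G(15) = mex{0,0,0} = 1
G(16) = mex{1,1,1} = 0
G(17) = mex{0,0,0} = 1
G(18) = mex{1,1,1} = 0
G(19) = mex{0,0,0} = 1
G(20) = mex{1,1,1} = 0
G(21) = mex{0,0,0} = 1
G(22) = mex{1,1,1} = 0
G(23) = mex{0,0,0} = 1
G(24) = mex{1,1,1} = 0
G_B(24) = 0.
Combined Grundy value = 0 ⊕ 0 = 0.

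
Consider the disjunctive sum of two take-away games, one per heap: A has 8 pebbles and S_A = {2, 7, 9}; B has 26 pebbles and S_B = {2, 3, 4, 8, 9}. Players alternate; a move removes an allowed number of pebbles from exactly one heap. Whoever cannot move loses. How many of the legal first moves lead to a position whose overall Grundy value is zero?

Heap A, S = {2, 7, 9}:
G(0) = 0
G(1) = mex{} = 0
G(2) = mex{0} = 1
G(3) = mex{0} = 1
G(4) = mex{1} = 0
G(5) = mex{1} = 0
G(6) = mex{0} = 1
G(7) = mex{0,0} = 1
G(8) = mex{1,0} = 2
G_A(8) = 2.
Heap B, S = {2, 3, 4, 8, 9}:
n :  0  1  2  3  4  5  6  7  8  9 10 11 12 13 14 15 16 17 18 19 20 21 22 23 24 25 26
G :  0  0  1  1  2  2  0  0  1  1  2  2  0  0  1  1  2  2  0  0  1  1  2  2  0  0  1
G_B(26) = 1.
Combined Grundy value = 2 ⊕ 1 = 3.
A winning move leaves total XOR = 0, i.e. changes one component's Grundy value g to g ⊕ X where X is the current total.
Heap A: need g' = 2⊕3 = 1. Options: 8−2→G=1, 8−7→G=0. Hits: 1.
Heap B: need g' = 1⊕3 = 2. Options: 26−2→G=0, 26−3→G=2, 26−4→G=2, 26−8→G=0, 26−9→G=2. Hits: 3.

4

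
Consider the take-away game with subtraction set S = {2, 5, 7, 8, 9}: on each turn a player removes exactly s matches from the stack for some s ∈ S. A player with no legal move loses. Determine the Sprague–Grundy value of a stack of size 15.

n :  0  1  2  3  4  5  6  7  8  9 10 11 12 13 14 15
G :  0  0  1  1  0  2  1  3  2  2  3  3  4  4  0  0

0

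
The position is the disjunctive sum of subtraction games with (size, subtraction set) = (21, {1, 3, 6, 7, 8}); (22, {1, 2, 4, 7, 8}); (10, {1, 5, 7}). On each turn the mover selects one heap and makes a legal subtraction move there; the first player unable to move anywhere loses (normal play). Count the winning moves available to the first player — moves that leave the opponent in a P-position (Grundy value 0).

4

Heap A, S = {1, 3, 6, 7, 8}:
G(0) = 0
G(1) = mex{0} = 1
G(2) = mex{1} = 0
G(3) = mex{0,0} = 1
G(4) = mex{1,1} = 0
G(5) = mex{0,0} = 1
G(6) = mex{1,1,0} = 2
G(7) = mex{2,0,1,0} = 3
G(8) = mex{3,1,0,1,0} = 2
G(9) = mex{2,2,1,0,1} = 3
G(10) = mex{3,3,0,1,0} = 2
G(11) = mex{2,2,1,0,1} = 3
G(12) = mex{3,3,2,1,0} = 4
G(13) = mex{4,2,3,2,1} = 0
G(14) = mex{0,3,2,3,2} = 1
G(15) = mex{1,4,3,2,3} = 0
G(16) = mex{0,0,2,3,2} = 1
G(17) = mex{1,1,3,2,3} = 0
G(18) = mex{0,0,4,3,2} = 1
G(19) = mex{1,1,0,4,3} = 2
G(20) = mex{2,0,1,0,4} = 3
G(21) = mex{3,1,0,1,0} = 2
G_A(21) = 2.
Heap B, S = {1, 2, 4, 7, 8}:
n :  0  1  2  3  4  5  6  7  8  9 10 11 12 13 14 15 16 17 18 19 20 21 22
G :  0  1  2  0  1  2  0  1  2  0  1  2  0  1  2  0  1  2  0  1  2  0  1
G_B(22) = 1.
Heap C, S = {1, 5, 7}:
G(0) = 0
G(1) = mex{0} = 1
G(2) = mex{1} = 0
G(3) = mex{0} = 1
G(4) = mex{1} = 0
G(5) = mex{0,0} = 1
G(6) = mex{1,1} = 0
G(7) = mex{0,0,0} = 1
G(8) = mex{1,1,1} = 0
G(9) = mex{0,0,0} = 1
G(10) = mex{1,1,1} = 0
G_C(10) = 0.
Combined Grundy value = 2 ⊕ 1 ⊕ 0 = 3.
A winning move leaves total XOR = 0, i.e. changes one component's Grundy value g to g ⊕ X where X is the current total.
Heap A: need g' = 2⊕3 = 1. Options: 21−1→G=3, 21−3→G=1, 21−6→G=0, 21−7→G=1, 21−8→G=0. Hits: 2.
Heap B: need g' = 1⊕3 = 2. Options: 22−1→G=0, 22−2→G=2, 22−4→G=0, 22−7→G=0, 22−8→G=2. Hits: 2.
Heap C: need g' = 0⊕3 = 3. Options: 10−1→G=1, 10−5→G=1, 10−7→G=1. Hits: 0.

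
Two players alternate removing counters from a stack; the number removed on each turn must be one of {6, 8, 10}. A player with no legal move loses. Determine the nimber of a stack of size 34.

n :  0  1  2  3  4  5  6  7  8  9 10 11 12 13 14 15 16 17 18 19 20 21 22 23 24 25 26 27 28 29 30 31 32 33 34
G :  0  0  0  0  0  0  1  1  1  1  1  1  2  2  2  2  0  0  0  0  0  0  1  1  1  1  1  1  2  2  2  2  0  0  0

0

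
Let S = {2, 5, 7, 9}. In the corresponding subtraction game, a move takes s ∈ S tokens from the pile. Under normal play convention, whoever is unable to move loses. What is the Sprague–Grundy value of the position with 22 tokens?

n :  0  1  2  3  4  5  6  7  8  9 10 11 12 13 14 15 16 17 18 19 20 21 22
G :  0  0  1  1  0  2  1  3  2  2  3  3  0  4  1  0  0  1  1  2  2  3  3

3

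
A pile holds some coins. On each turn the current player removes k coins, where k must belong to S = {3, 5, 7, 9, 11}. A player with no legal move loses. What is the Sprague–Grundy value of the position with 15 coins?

0

G(0) = 0
G(1) = mex{} = 0
G(2) = mex{} = 0
G(3) = mex{0} = 1
G(4) = mex{0} = 1
G(5) = mex{0,0} = 1
G(6) = mex{1,0} = 2
G(7) = mex{1,0,0} = 2
G(8) = mex{1,1,0} = 2
G(9) = mex{2,1,0,0} = 3
G(10) = mex{2,1,1,0} = 3
G(11) = mex{2,2,1,0,0} = 3
G(12) = mex{3,2,1,1,0} = 4
G(13) = mex{3,2,2,1,0} = 4
G(14) = mex{3,3,2,1,1} = 0
G(15) = mex{4,3,2,2,1} = 0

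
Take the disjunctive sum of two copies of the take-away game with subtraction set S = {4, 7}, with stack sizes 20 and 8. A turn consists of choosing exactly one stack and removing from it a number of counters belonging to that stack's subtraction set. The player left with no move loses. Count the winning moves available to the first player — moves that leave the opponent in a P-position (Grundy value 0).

All stacks use S = {4, 7}:
n :  0  1  2  3  4  5  6  7  8  9 10 11 12 13 14 15 16 17 18 19 20
G :  0  0  0  0  1  1  1  1  2  2  2  0  0  0  0  1  1  1  1  2  2
Stack A: G(20) = 2.
Stack B: G(8) = 2.
Combined Grundy value = 2 ⊕ 2 = 0.
A winning move leaves total XOR = 0, i.e. changes one component's Grundy value g to g ⊕ X where X is the current total.
Stack A: target g' = 2⊕0 = 2, but every legal move changes the Grundy value (mex property), so 0 moves.
Stack B: target g' = 2⊕0 = 2, but every legal move changes the Grundy value (mex property), so 0 moves.

0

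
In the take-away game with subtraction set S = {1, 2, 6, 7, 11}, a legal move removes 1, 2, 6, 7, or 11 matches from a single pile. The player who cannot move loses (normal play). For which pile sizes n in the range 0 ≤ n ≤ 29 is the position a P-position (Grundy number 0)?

G(0) = 0
G(1) = mex{0} = 1
G(2) = mex{1,0} = 2
G(3) = mex{2,1} = 0
G(4) = mex{0,2} = 1
G(5) = mex{1,0} = 2
G(6) = mex{2,1,0} = 3
G(7) = mex{3,2,1,0} = 4
G(8) = mex{4,3,2,1} = 0
G(9) = mex{0,4,0,2} = 1
G(10) = mex{1,0,1,0} = 2
G(11) = mex{2,1,2,1,0} = 3
G(12) = mex{3,2,3,2,1} = 0
G(13) = mex{0,3,4,3,2} = 1
G(14) = mex{1,0,0,4,0} = 2
G(15) = mex{2,1,1,0,1} = 3
G(16) = mex{3,2,2,1,2} = 0
G(17) = mex{0,3,3,2,3} = 1
G(18) = mex{1,0,0,3,4} = 2
G(19) = mex{2,1,1,0,0} = 3
G(20) = mex{3,2,2,1,1} = 0
G(21) = mex{0,3,3,2,2} = 1
G(22) = mex{1,0,0,3,3} = 2
G(23) = mex{2,1,1,0,0} = 3
G(24) = mex{3,2,2,1,1} = 0
G(25) = mex{0,3,3,2,2} = 1
G(26) = mex{1,0,0,3,3} = 2
G(27) = mex{2,1,1,0,0} = 3
G(28) = mex{3,2,2,1,1} = 0
G(29) = mex{0,3,3,2,2} = 1
P-positions are exactly the n with G(n) = 0.

0, 3, 8, 12, 16, 20, 24, 28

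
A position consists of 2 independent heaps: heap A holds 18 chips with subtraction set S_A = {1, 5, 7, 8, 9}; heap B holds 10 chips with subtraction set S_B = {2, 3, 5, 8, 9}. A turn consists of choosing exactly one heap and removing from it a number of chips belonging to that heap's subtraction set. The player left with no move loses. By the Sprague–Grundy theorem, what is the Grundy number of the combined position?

3

Heap A, S = {1, 5, 7, 8, 9}:
G(0) = 0
G(1) = mex{0} = 1
G(2) = mex{1} = 0
G(3) = mex{0} = 1
G(4) = mex{1} = 0
G(5) = mex{0,0} = 1
G(6) = mex{1,1} = 0
G(7) = mex{0,0,0} = 1
G(8) = mex{1,1,1,0} = 2
G(9) = mex{2,0,0,1,0} = 3
G(10) = mex{3,1,1,0,1} = 2
G(11) = mex{2,0,0,1,0} = 3
G(12) = mex{3,1,1,0,1} = 2
G(13) = mex{2,2,0,1,0} = 3
G(14) = mex{3,3,1,0,1} = 2
G(15) = mex{2,2,2,1,0} = 3
G(16) = mex{3,3,3,2,1} = 0
G(17) = mex{0,2,2,3,2} = 1
G(18) = mex{1,3,3,2,3} = 0
G_A(18) = 0.
Heap B, S = {2, 3, 5, 8, 9}:
n :  0  1  2  3  4  5  6  7  8  9 10
G :  0  0  1  1  2  2  3  0  4  1  3
G_B(10) = 3.
Combined Grundy value = 0 ⊕ 3 = 3.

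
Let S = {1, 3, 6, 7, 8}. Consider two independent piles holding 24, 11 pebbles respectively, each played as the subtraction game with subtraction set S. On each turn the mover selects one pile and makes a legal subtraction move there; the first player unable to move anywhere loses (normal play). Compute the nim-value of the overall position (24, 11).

0

All piles use S = {1, 3, 6, 7, 8}:
n :  0  1  2  3  4  5  6  7  8  9 10 11 12 13 14 15 16 17 18 19 20 21 22 23 24
G :  0  1  0  1  0  1  2  3  2  3  2  3  4  0  1  0  1  0  1  2  3  2  3  2  3
Pile A: G(24) = 3.
Pile B: G(11) = 3.
Combined Grundy value = 3 ⊕ 3 = 0.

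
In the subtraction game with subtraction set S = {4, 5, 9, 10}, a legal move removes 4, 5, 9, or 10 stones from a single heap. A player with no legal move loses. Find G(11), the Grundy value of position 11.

2

G(0) = 0
G(1) = mex{} = 0
G(2) = mex{} = 0
G(3) = mex{} = 0
G(4) = mex{0} = 1
G(5) = mex{0,0} = 1
G(6) = mex{0,0} = 1
G(7) = mex{0,0} = 1
G(8) = mex{1,0} = 2
G(9) = mex{1,1,0} = 2
G(10) = mex{1,1,0,0} = 2
G(11) = mex{1,1,0,0} = 2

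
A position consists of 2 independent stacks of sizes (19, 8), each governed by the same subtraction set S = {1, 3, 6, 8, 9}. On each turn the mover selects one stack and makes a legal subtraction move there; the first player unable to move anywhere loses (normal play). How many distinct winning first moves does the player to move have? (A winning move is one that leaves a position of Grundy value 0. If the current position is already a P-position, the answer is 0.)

All stacks use S = {1, 3, 6, 8, 9}:
n :  0  1  2  3  4  5  6  7  8  9 10 11 12 13 14 15 16 17 18 19
G :  0  1  0  1  0  1  2  3  2  3  2  3  4  5  0  1  0  1  0  1
Stack A: G(19) = 1.
Stack B: G(8) = 2.
Combined Grundy value = 1 ⊕ 2 = 3.
A winning move leaves total XOR = 0, i.e. changes one component's Grundy value g to g ⊕ X where X is the current total.
Stack A: need g' = 1⊕3 = 2. Options: 19−1→G=0, 19−3→G=0, 19−6→G=5, 19−8→G=3, 19−9→G=2. Hits: 1.
Stack B: need g' = 2⊕3 = 1. Options: 8−1→G=3, 8−3→G=1, 8−6→G=0, 8−8→G=0. Hits: 1.

2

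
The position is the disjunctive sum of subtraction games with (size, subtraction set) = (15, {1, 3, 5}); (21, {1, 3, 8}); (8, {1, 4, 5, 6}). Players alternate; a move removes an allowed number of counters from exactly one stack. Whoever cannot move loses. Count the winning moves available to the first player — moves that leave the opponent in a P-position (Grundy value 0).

Stack A, S = {1, 3, 5}:
n :  0  1  2  3  4  5  6  7  8  9 10 11 12 13 14 15
G :  0  1  0  1  0  1  0  1  0  1  0  1  0  1  0  1
G_A(15) = 1.
Stack B, S = {1, 3, 8}:
n :  0  1  2  3  4  5  6  7  8  9 10 11 12 13 14 15 16 17 18 19 20 21
G :  0  1  0  1  0  1  0  1  2  3  2  0  1  0  1  0  1  0  1  2  3  2
G_B(21) = 2.
Stack C, S = {1, 4, 5, 6}:
n : 0 1 2 3 4 5 6 7 8
G : 0 1 0 1 2 3 2 3 4
G_C(8) = 4.
Combined Grundy value = 1 ⊕ 2 ⊕ 4 = 7.
A winning move leaves total XOR = 0, i.e. changes one component's Grundy value g to g ⊕ X where X is the current total.
Stack A: need g' = 1⊕7 = 6. Options: 15−1→G=0, 15−3→G=0, 15−5→G=0. Hits: 0.
Stack B: need g' = 2⊕7 = 5. Options: 21−1→G=3, 21−3→G=1, 21−8→G=0. Hits: 0.
Stack C: need g' = 4⊕7 = 3. Options: 8−1→G=3, 8−4→G=2, 8−5→G=1, 8−6→G=0. Hits: 1.

1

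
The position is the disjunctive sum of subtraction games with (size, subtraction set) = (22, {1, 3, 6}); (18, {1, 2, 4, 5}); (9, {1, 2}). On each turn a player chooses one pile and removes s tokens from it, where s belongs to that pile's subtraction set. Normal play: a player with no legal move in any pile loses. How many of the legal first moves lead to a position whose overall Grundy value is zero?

0

Pile A, S = {1, 3, 6}:
G(0) = 0
G(1) = mex{0} = 1
G(2) = mex{1} = 0
G(3) = mex{0,0} = 1
G(4) = mex{1,1} = 0
G(5) = mex{0,0} = 1
G(6) = mex{1,1,0} = 2
G(7) = mex{2,0,1} = 3
G(8) = mex{3,1,0} = 2
G(9) = mex{2,2,1} = 0
G(10) = mex{0,3,0} = 1
G(11) = mex{1,2,1} = 0
G(12) = mex{0,0,2} = 1
G(13) = mex{1,1,3} = 0
G(14) = mex{0,0,2} = 1
G(15) = mex{1,1,0} = 2
G(16) = mex{2,0,1} = 3
G(17) = mex{3,1,0} = 2
G(18) = mex{2,2,1} = 0
G(19) = mex{0,3,0} = 1
G(20) = mex{1,2,1} = 0
G(21) = mex{0,0,2} = 1
G(22) = mex{1,1,3} = 0
G_A(22) = 0.
Pile B, S = {1, 2, 4, 5}:
n :  0  1  2  3  4  5  6  7  8  9 10 11 12 13 14 15 16 17 18
G :  0  1  2  0  1  2  0  1  2  0  1  2  0  1  2  0  1  2  0
G_B(18) = 0.
Pile C, S = {1, 2}:
G(0) = 0
G(1) = mex{0} = 1
G(2) = mex{1,0} = 2
G(3) = mex{2,1} = 0
G(4) = mex{0,2} = 1
G(5) = mex{1,0} = 2
G(6) = mex{2,1} = 0
G(7) = mex{0,2} = 1
G(8) = mex{1,0} = 2
G(9) = mex{2,1} = 0
G_C(9) = 0.
Combined Grundy value = 0 ⊕ 0 ⊕ 0 = 0.
A winning move leaves total XOR = 0, i.e. changes one component's Grundy value g to g ⊕ X where X is the current total.
Pile A: target g' = 0⊕0 = 0, but every legal move changes the Grundy value (mex property), so 0 moves.
Pile B: target g' = 0⊕0 = 0, but every legal move changes the Grundy value (mex property), so 0 moves.
Pile C: target g' = 0⊕0 = 0, but every legal move changes the Grundy value (mex property), so 0 moves.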